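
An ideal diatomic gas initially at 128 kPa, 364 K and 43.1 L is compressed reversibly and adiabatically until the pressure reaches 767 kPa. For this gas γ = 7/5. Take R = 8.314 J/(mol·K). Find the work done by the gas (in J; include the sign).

n = P₁V₁/(RT₁) = 128×43.1/(8.314×364) = 1.82 mol.
Adiabatic: T₂/T₁ = (P₂/P₁)^((γ−1)/γ) ⇒ T₂ = 364×(5.99)^0.286 = 607 K; V₂ = 12.0 L.
ΔU = nCvΔT = 1.82×20.8×(607−364) = 9210 J.
Q = 0 for an adiabatic process, so W = −ΔU = -9210 J.

-9210 J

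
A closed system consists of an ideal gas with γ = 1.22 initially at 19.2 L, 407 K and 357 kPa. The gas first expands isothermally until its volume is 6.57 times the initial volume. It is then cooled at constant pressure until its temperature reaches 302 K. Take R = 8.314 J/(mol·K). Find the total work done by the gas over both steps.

n = P₁V₁/(RT₁) = 357×19.2/(8.314×407) = 2.03 mol.
Step 1 — Isothermal: T stays 407 K; PV = const ⇒ V₂ = 126 L, P₂ = 54.3 kPa.
ΔU = 0 (ideal gas, T constant).
W = nRT ln(V₂/V₁) = 2.03×8.314×407×ln(6.57) = 12900 J.
Q = ΔU + W = 12900 J.
State after step 1: P = 54.3 kPa, V = 126 L, T = 407 K.
Step 2 — Isobaric: P stays 54.3 kPa; V/T = const ⇒ T₂ = 302 K, V₂ = 93.6 L.
W = PΔV = 54.3×(93.6−126) kPa·L = -1770 J.
ΔU = nCvΔT = 2.03×37.8×(302−407) = -8040 J.
Q = ΔU + W = nCpΔT = -9810 J.
Net over both steps: W = 11100 J, Q = 3100 J, ΔU = -8040 J.

11100 J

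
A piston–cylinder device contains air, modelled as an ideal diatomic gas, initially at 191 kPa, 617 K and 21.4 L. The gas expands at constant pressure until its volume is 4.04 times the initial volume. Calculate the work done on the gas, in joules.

-12400 J

n = P₁V₁/(RT₁) = 191×21.4/(8.314×617) = 0.797 mol.
Isobaric: P stays 191 kPa; V/T = const ⇒ T₂ = 2490 K, V₂ = 86.5 L.
W = PΔV = 191×(86.5−21.4) kPa·L = 12400 J.
Work done on the gas = −W_by = -12400 J.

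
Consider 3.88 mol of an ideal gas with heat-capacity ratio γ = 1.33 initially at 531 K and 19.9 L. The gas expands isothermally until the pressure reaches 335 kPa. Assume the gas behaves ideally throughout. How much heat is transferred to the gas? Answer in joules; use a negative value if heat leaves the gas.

16200 J

P₁ = nRT₁/V₁ = 3.88×8.314×531/19.9 = 861 kPa.
Isothermal: T stays 531 K; PV = const ⇒ V₂ = 51.1 L, P₂ = 335 kPa.
ΔU = 0 (ideal gas, T constant).
W = nRT ln(V₂/V₁) = 3.88×8.314×531×ln(2.57) = 16200 J.
Q = ΔU + W = 16200 J.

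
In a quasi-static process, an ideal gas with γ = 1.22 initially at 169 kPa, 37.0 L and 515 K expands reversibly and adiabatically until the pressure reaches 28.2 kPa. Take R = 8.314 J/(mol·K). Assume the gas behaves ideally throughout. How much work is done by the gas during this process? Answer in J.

n = P₁V₁/(RT₁) = 169×37.0/(8.314×515) = 1.46 mol.
Adiabatic: T₂/T₁ = (P₂/P₁)^((γ−1)/γ) ⇒ T₂ = 515×(0.167)^0.180 = 373 K; V₂ = 161 L.
ΔU = nCvΔT = 1.46×37.8×(373−515) = -7840 J.
Q = 0 for an adiabatic process, so W = −ΔU = 7840 J.

7840 J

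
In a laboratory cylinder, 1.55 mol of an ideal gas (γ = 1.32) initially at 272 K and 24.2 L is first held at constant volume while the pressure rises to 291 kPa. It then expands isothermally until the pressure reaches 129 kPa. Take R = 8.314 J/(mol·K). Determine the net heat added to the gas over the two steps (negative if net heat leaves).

16800 J

P₁ = nRT₁/V₁ = 1.55×8.314×272/24.2 = 145 kPa.
Step 1 — Isochoric: V stays 24.2 L; P/T = const ⇒ T₂ = 546 K, P₂ = 291 kPa.
W = 0 (no volume change).
ΔU = nCvΔT = 1.55×26.0×(546−272) = 11100 J.
Q = ΔU = 11100 J.
State after step 1: P = 291 kPa, V = 24.2 L, T = 546 K.
Step 2 — Isothermal: T stays 546 K; PV = const ⇒ V₂ = 54.6 L, P₂ = 129 kPa.
ΔU = 0 (ideal gas, T constant).
W = nRT ln(V₂/V₁) = 1.55×8.314×546×ln(2.26) = 5730 J.
Q = ΔU + W = 5730 J.
Net over both steps: W = 5730 J, Q = 16800 J, ΔU = 11100 J.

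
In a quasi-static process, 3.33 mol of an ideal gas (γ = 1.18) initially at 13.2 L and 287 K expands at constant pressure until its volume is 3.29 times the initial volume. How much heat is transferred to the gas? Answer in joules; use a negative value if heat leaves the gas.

119000 J

P₁ = nRT₁/V₁ = 3.33×8.314×287/13.2 = 602 kPa.
Isobaric: P stays 602 kPa; V/T = const ⇒ T₂ = 944 K, V₂ = 43.4 L.
W = PΔV = 602×(43.4−13.2) kPa·L = 18200 J.
ΔU = nCvΔT = 3.33×46.2×(944−287) = 101000 J.
Q = ΔU + W = nCpΔT = 119000 J.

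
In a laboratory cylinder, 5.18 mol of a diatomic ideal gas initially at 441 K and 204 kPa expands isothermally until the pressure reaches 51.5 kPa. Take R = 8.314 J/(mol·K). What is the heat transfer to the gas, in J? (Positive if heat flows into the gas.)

26100 J

V₁ = nRT₁/P₁ = 5.18×8.314×441/204 = 93.1 L.
Isothermal: T stays 441 K; PV = const ⇒ V₂ = 369 L, P₂ = 51.5 kPa.
ΔU = 0 (ideal gas, T constant).
W = nRT ln(V₂/V₁) = 5.18×8.314×441×ln(3.96) = 26100 J.
Q = ΔU + W = 26100 J.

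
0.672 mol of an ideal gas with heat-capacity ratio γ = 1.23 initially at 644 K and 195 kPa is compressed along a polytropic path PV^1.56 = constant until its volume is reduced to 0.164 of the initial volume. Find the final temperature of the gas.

1770 K

V₁ = nRT₁/P₁ = 0.672×8.314×644/195 = 18.5 L.
Polytropic n=1.56: T₂ = T₁(V₁/V₂)^(n−1) = 644×(6.10)^0.56 = 1770 K; P₂ = P₁(V₁/V₂)^n = 3270 kPa.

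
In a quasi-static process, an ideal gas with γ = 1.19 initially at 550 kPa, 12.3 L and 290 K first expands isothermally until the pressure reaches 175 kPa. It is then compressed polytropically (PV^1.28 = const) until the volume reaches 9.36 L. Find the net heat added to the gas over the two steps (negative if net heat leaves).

n = P₁V₁/(RT₁) = 550×12.3/(8.314×290) = 2.81 mol.
Step 1 — Isothermal: T stays 290 K; PV = const ⇒ V₂ = 38.7 L, P₂ = 175 kPa.
ΔU = 0 (ideal gas, T constant).
W = nRT ln(V₂/V₁) = 2.81×8.314×290×ln(3.14) = 7750 J.
Q = ΔU + W = 7750 J.
State after step 1: P = 175 kPa, V = 38.7 L, T = 290 K.
Step 2 — Polytropic n=1.28: T₂ = T₁(V₁/V₂)^(n−1) = 290×(4.13)^0.28 = 431 K; P₂ = P₁(V₁/V₂)^n = 1080 kPa.
W = (P₁V₁−P₂V₂)/(n−1) = (175×38.7−1080×9.36)/0.28 = -11800 J.
ΔU = nCvΔT = 2.81×43.8×(431−290) = 17400 J.
Q = ΔU + W = 5580 J.
Net over both steps: W = -4030 J, Q = 13300 J, ΔU = 17400 J.

13300 J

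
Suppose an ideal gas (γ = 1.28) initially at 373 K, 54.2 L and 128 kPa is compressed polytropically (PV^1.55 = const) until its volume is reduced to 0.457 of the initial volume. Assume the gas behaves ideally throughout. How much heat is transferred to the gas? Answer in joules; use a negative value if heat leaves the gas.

n = P₁V₁/(RT₁) = 128×54.2/(8.314×373) = 2.24 mol.
Polytropic n=1.55: T₂ = T₁(V₁/V₂)^(n−1) = 373×(2.19)^0.55 = 574 K; P₂ = P₁(V₁/V₂)^n = 431 kPa.
W = (P₁V₁−P₂V₂)/(n−1) = (128×54.2−431×24.8)/0.55 = -6790 J.
ΔU = nCvΔT = 2.24×29.7×(574−373) = 13300 J.
Q = ΔU + W = 6550 J.

6550 J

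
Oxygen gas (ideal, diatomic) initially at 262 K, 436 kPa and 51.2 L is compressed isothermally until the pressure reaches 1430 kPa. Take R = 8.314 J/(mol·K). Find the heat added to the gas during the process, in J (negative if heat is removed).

-26500 J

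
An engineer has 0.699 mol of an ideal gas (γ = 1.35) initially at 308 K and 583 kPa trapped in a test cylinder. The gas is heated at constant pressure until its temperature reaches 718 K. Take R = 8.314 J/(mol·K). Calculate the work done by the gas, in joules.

2380 J

V₁ = nRT₁/P₁ = 0.699×8.314×308/583 = 3.07 L.
Isobaric: P stays 583 kPa; V/T = const ⇒ T₂ = 718 K, V₂ = 7.16 L.
W = PΔV = 583×(7.16−3.07) kPa·L = 2380 J.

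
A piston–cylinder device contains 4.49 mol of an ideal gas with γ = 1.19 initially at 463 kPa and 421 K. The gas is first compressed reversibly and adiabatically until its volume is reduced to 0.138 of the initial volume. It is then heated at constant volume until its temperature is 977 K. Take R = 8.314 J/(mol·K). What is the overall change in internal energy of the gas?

V₁ = nRT₁/P₁ = 4.49×8.314×421/463 = 33.9 L.
Step 1 — Adiabatic: TV^(γ−1) = const ⇒ T₂ = 421×(7.25)^0.190 = 613 K; PV^γ = const ⇒ P₂ = 4890 kPa.
ΔU = nCvΔT = 4.49×43.8×(613−421) = 37800 J.
Q = 0 for an adiabatic process, so W = −ΔU = -37800 J.
State after step 1: P = 4890 kPa, V = 4.68 L, T = 613 K.
Step 2 — Isochoric: V stays 4.68 L; P/T = const ⇒ T₂ = 977 K, P₂ = 7790 kPa.
W = 0 (no volume change).
ΔU = nCvΔT = 4.49×43.8×(977−613) = 71400 J.
Q = ΔU = 71400 J.
Net over both steps: W = -37800 J, Q = 71400 J, ΔU = 109000 J.

109000 J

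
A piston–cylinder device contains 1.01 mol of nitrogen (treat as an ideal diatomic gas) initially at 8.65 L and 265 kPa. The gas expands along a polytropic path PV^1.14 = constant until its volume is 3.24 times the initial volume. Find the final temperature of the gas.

T₁ = P₁V₁/(nR) = 265×8.65/(1.01×8.314) = 273 K.
Polytropic n=1.14: T₂ = T₁(V₁/V₂)^(n−1) = 273×(0.309)^0.14 = 232 K; P₂ = P₁(V₁/V₂)^n = 69.4 kPa.

232 K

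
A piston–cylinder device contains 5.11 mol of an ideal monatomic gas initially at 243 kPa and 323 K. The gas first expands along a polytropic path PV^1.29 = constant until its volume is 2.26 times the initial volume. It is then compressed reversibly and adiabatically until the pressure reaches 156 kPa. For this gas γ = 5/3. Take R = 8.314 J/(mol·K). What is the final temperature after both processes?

V₁ = nRT₁/P₁ = 5.11×8.314×323/243 = 56.5 L.
Step 1 — Polytropic n=1.29: T₂ = T₁(V₁/V₂)^(n−1) = 323×(0.442)^0.29 = 255 K; P₂ = P₁(V₁/V₂)^n = 84.9 kPa.
W = (P₁V₁−P₂V₂)/(n−1) = (243×56.5−84.9×128)/0.29 = 9960 J.
ΔU = nCvΔT = 5.11×12.5×(255−323) = -4330 J.
Q = ΔU + W = 5630 J.
State after step 1: P = 84.9 kPa, V = 128 L, T = 255 K.
Step 2 — Adiabatic: T₂/T₁ = (P₂/P₁)^((γ−1)/γ) ⇒ T₂ = 255×(1.84)^0.400 = 325 K; V₂ = 88.6 L.
ΔU = nCvΔT = 5.11×12.5×(325−255) = 4480 J.
Q = 0 for an adiabatic process, so W = −ΔU = -4480 J.
Net over both steps: W = 5490 J, Q = 5630 J, ΔU = 144 J.

325 K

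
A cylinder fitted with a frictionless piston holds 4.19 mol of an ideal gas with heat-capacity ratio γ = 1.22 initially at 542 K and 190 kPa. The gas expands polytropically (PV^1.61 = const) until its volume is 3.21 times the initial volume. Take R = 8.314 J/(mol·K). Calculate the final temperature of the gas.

V₁ = nRT₁/P₁ = 4.19×8.314×542/190 = 99.4 L.
Polytropic n=1.61: T₂ = T₁(V₁/V₂)^(n−1) = 542×(0.312)^0.61 = 266 K; P₂ = P₁(V₁/V₂)^n = 29.1 kPa.

266 K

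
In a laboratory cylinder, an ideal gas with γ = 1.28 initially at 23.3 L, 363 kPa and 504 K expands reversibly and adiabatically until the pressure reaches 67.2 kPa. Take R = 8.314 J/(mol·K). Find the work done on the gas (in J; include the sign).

n = P₁V₁/(RT₁) = 363×23.3/(8.314×504) = 2.02 mol.
Adiabatic: T₂/T₁ = (P₂/P₁)^((γ−1)/γ) ⇒ T₂ = 504×(0.185)^0.219 = 348 K; V₂ = 87.0 L.
ΔU = nCvΔT = 2.02×29.7×(348−504) = -9320 J.
Q = 0 for an adiabatic process, so W = −ΔU = 9320 J.
Work done on the gas = −W_by = -9320 J.

-9320 J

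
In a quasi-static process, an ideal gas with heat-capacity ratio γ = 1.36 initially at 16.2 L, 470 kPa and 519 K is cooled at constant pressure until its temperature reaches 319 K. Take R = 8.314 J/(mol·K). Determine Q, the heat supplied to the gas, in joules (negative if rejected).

-11100 J

n = P₁V₁/(RT₁) = 470×16.2/(8.314×519) = 1.76 mol.
Isobaric: P stays 470 kPa; V/T = const ⇒ T₂ = 319 K, V₂ = 9.96 L.
W = PΔV = 470×(9.96−16.2) kPa·L = -2930 J.
ΔU = nCvΔT = 1.76×23.1×(319−519) = -8150 J.
Q = ΔU + W = nCpΔT = -11100 J.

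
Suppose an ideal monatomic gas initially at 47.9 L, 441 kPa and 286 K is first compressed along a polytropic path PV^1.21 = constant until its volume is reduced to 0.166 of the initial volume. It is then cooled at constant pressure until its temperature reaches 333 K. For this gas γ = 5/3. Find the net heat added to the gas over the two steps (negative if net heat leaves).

n = P₁V₁/(RT₁) = 441×47.9/(8.314×286) = 8.88 mol.
Step 1 — Polytropic n=1.21: T₂ = T₁(V₁/V₂)^(n−1) = 286×(6.02)^0.21 = 417 K; P₂ = P₁(V₁/V₂)^n = 3870 kPa.
W = (P₁V₁−P₂V₂)/(n−1) = (441×47.9−3870×7.95)/0.21 = -46100 J.
ΔU = nCvΔT = 8.88×12.5×(417−286) = 14500 J.
Q = ΔU + W = -31600 J.
State after step 1: P = 3870 kPa, V = 7.95 L, T = 417 K.
Step 2 — Isobaric: P stays 3870 kPa; V/T = const ⇒ T₂ = 333 K, V₂ = 6.35 L.
W = PΔV = 3870×(6.35−7.95) kPa·L = -6200 J.
ΔU = nCvΔT = 8.88×12.5×(333−417) = -9310 J.
Q = ΔU + W = nCpΔT = -15500 J.
Net over both steps: W = -52300 J, Q = -47100 J, ΔU = 5210 J.

-47100 J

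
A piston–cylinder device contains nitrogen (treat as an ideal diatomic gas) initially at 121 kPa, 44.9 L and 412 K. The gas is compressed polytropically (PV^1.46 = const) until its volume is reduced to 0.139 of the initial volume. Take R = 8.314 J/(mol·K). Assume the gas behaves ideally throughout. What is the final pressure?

Polytropic n=1.46: T₂ = T₁(V₁/V₂)^(n−1) = 412×(7.19)^0.46 = 1020 K; P₂ = P₁(V₁/V₂)^n = 2160 kPa.

2160 kPa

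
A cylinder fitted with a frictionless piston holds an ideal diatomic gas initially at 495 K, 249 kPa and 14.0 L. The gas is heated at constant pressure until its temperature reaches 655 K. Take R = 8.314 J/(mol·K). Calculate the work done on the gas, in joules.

n = P₁V₁/(RT₁) = 249×14.0/(8.314×495) = 0.847 mol.
Isobaric: P stays 249 kPa; V/T = const ⇒ T₂ = 655 K, V₂ = 18.5 L.
W = PΔV = 249×(18.5−14.0) kPa·L = 1130 J.
Work done on the gas = −W_by = -1130 J.

-1130 J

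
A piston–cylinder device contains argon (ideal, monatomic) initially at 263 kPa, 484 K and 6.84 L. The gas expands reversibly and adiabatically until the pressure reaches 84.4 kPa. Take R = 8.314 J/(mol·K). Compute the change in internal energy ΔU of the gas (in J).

n = P₁V₁/(RT₁) = 263×6.84/(8.314×484) = 0.447 mol.
Adiabatic: T₂/T₁ = (P₂/P₁)^((γ−1)/γ) ⇒ T₂ = 484×(0.321)^0.400 = 307 K; V₂ = 13.5 L.
For an ideal gas ΔU = nCvΔT with Cv = (3/2)R = 12.5 J/(mol·K).
ΔU = 0.447×12.5×(307−484) = -986 J.

-986 J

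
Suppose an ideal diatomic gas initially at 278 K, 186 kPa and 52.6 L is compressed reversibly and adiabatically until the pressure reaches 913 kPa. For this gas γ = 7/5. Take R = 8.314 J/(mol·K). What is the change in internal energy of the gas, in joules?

14100 J

n = P₁V₁/(RT₁) = 186×52.6/(8.314×278) = 4.23 mol.
Adiabatic: T₂/T₁ = (P₂/P₁)^((γ−1)/γ) ⇒ T₂ = 278×(4.91)^0.286 = 438 K; V₂ = 16.9 L.
For an ideal gas ΔU = nCvΔT with Cv = (5/2)R = 20.8 J/(mol·K).
ΔU = 4.23×20.8×(438−278) = 14100 J.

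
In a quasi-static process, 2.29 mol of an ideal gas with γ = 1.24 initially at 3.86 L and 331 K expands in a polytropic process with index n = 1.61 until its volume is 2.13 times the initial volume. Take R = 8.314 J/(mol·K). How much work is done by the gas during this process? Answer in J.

3820 J

P₁ = nRT₁/V₁ = 2.29×8.314×331/3.86 = 1630 kPa.
Polytropic n=1.61: T₂ = T₁(V₁/V₂)^(n−1) = 331×(0.469)^0.61 = 209 K; P₂ = P₁(V₁/V₂)^n = 483 kPa.
W = (P₁V₁−P₂V₂)/(n−1) = (1630×3.86−483×8.22)/0.61 = 3820 J.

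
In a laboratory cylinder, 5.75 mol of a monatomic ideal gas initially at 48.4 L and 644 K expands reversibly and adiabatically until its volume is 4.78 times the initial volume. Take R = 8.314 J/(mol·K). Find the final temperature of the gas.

227 K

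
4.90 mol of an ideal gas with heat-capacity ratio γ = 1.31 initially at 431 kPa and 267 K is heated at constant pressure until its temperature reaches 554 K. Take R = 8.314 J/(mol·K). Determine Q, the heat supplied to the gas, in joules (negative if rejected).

V₁ = nRT₁/P₁ = 4.90×8.314×267/431 = 25.2 L.
Isobaric: P stays 431 kPa; V/T = const ⇒ T₂ = 554 K, V₂ = 52.4 L.
W = PΔV = 431×(52.4−25.2) kPa·L = 11700 J.
ΔU = nCvΔT = 4.90×26.8×(554−267) = 37700 J.
Q = ΔU + W = nCpΔT = 49400 J.

49400 J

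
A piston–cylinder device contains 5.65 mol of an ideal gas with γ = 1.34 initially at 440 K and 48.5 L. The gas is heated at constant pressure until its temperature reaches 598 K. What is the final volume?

65.9 L

P₁ = nRT₁/V₁ = 5.65×8.314×440/48.5 = 426 kPa.
Isobaric: P stays 426 kPa; V/T = const ⇒ T₂ = 598 K, V₂ = 65.9 L.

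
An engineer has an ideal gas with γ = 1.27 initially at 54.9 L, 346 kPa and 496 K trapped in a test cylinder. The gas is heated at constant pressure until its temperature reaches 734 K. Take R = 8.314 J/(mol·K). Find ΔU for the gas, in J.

n = P₁V₁/(RT₁) = 346×54.9/(8.314×496) = 4.61 mol.
Isobaric: P stays 346 kPa; V/T = const ⇒ T₂ = 734 K, V₂ = 81.2 L.
For an ideal gas ΔU = nCvΔT with Cv = R/(γ−1) = 30.8 J/(mol·K).
ΔU = 4.61×30.8×(734−496) = 33800 J.

33800 J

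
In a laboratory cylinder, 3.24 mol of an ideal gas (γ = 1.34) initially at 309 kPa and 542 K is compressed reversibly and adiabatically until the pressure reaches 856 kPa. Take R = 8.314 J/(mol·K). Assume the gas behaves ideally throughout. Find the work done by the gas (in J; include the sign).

V₁ = nRT₁/P₁ = 3.24×8.314×542/309 = 47.2 L.
Adiabatic: T₂/T₁ = (P₂/P₁)^((γ−1)/γ) ⇒ T₂ = 542×(2.77)^0.254 = 702 K; V₂ = 22.1 L.
ΔU = nCvΔT = 3.24×24.5×(702−542) = 12700 J.
Q = 0 for an adiabatic process, so W = −ΔU = -12700 J.

-12700 J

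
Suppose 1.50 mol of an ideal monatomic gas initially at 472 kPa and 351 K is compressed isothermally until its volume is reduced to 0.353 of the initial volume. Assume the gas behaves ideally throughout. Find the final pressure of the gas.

V₁ = nRT₁/P₁ = 1.50×8.314×351/472 = 9.27 L.
Isothermal: T stays 351 K; PV = const ⇒ V₂ = 3.27 L, P₂ = 1340 kPa.

1340 kPa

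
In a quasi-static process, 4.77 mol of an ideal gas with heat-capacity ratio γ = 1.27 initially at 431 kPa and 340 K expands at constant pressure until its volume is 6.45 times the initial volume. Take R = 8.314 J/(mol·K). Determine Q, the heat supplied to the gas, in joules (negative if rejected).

V₁ = nRT₁/P₁ = 4.77×8.314×340/431 = 31.3 L.
Isobaric: P stays 431 kPa; V/T = const ⇒ T₂ = 2190 K, V₂ = 202 L.
W = PΔV = 431×(202−31.3) kPa·L = 73500 J.
ΔU = nCvΔT = 4.77×30.8×(2190−340) = 272000 J.
Q = ΔU + W = nCpΔT = 346000 J.

346000 J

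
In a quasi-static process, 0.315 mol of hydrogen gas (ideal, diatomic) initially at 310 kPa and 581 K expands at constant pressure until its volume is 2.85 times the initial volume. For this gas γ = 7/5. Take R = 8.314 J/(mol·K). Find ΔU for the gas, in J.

V₁ = nRT₁/P₁ = 0.315×8.314×581/310 = 4.91 L.
Isobaric: P stays 310 kPa; V/T = const ⇒ T₂ = 1660 K, V₂ = 14.0 L.
For an ideal gas ΔU = nCvΔT with Cv = (5/2)R = 20.8 J/(mol·K).
ΔU = 0.315×20.8×(1660−581) = 7040 J.

7040 J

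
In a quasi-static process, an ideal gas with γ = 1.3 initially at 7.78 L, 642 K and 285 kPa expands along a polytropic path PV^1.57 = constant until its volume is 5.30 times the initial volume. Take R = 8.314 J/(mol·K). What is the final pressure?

Polytropic n=1.57: T₂ = T₁(V₁/V₂)^(n−1) = 642×(0.189)^0.57 = 248 K; P₂ = P₁(V₁/V₂)^n = 20.8 kPa.

20.8 kPa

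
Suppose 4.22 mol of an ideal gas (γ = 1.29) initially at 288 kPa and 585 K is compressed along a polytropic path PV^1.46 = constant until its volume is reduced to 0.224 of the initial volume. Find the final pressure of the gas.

V₁ = nRT₁/P₁ = 4.22×8.314×585/288 = 71.3 L.
Polytropic n=1.46: T₂ = T₁(V₁/V₂)^(n−1) = 585×(4.46)^0.46 = 1160 K; P₂ = P₁(V₁/V₂)^n = 2560 kPa.

2560 kPa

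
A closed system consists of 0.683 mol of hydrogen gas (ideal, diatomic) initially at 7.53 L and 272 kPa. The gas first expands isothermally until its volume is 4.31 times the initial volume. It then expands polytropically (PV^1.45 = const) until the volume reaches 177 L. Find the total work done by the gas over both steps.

5420 J

T₁ = P₁V₁/(nR) = 272×7.53/(0.683×8.314) = 361 K.
Step 1 — Isothermal: T stays 361 K; PV = const ⇒ V₂ = 32.5 L, P₂ = 63.1 kPa.
ΔU = 0 (ideal gas, T constant).
W = nRT ln(V₂/V₁) = 0.683×8.314×361×ln(4.31) = 2990 J.
Q = ΔU + W = 2990 J.
State after step 1: P = 63.1 kPa, V = 32.5 L, T = 361 K.
Step 2 — Polytropic n=1.45: T₂ = T₁(V₁/V₂)^(n−1) = 361×(0.183)^0.45 = 168 K; P₂ = P₁(V₁/V₂)^n = 5.39 kPa.
W = (P₁V₁−P₂V₂)/(n−1) = (63.1×32.5−5.39×177)/0.45 = 2430 J.
ΔU = nCvΔT = 0.683×20.8×(168−361) = -2730 J.
Q = ΔU + W = -304 J.
Net over both steps: W = 5420 J, Q = 2690 J, ΔU = -2730 J.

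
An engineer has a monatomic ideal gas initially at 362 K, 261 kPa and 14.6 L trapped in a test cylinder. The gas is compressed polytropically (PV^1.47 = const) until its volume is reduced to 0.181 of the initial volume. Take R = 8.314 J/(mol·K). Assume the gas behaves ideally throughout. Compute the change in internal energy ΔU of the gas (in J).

n = P₁V₁/(RT₁) = 261×14.6/(8.314×362) = 1.27 mol.
Polytropic n=1.47: T₂ = T₁(V₁/V₂)^(n−1) = 362×(5.52)^0.47 = 808 K; P₂ = P₁(V₁/V₂)^n = 3220 kPa.
For an ideal gas ΔU = nCvΔT with Cv = (3/2)R = 12.5 J/(mol·K).
ΔU = 1.27×12.5×(808−362) = 7050 J.

7050 J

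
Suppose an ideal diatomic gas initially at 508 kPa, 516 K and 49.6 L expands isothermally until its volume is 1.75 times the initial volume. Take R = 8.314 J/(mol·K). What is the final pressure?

290 kPa

Isothermal: T stays 516 K; PV = const ⇒ V₂ = 86.8 L, P₂ = 290 kPa.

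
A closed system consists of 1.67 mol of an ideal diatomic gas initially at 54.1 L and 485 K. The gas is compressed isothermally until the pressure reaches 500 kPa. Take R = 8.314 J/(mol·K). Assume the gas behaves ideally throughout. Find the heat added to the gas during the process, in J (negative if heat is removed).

P₁ = nRT₁/V₁ = 1.67×8.314×485/54.1 = 124 kPa.
Isothermal: T stays 485 K; PV = const ⇒ V₂ = 13.5 L, P₂ = 500 kPa.
ΔU = 0 (ideal gas, T constant).
W = nRT ln(V₂/V₁) = 1.67×8.314×485×ln(0.249) = -9360 J.
Q = ΔU + W = -9360 J.

-9360 J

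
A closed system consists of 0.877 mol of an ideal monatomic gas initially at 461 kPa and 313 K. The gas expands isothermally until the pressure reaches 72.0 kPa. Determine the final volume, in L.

31.7 L

V₁ = nRT₁/P₁ = 0.877×8.314×313/461 = 4.95 L.
Isothermal: T stays 313 K; PV = const ⇒ V₂ = 31.7 L, P₂ = 72.0 kPa.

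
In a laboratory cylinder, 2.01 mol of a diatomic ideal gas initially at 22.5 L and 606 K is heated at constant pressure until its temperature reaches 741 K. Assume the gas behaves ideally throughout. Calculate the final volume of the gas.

27.5 L

P₁ = nRT₁/V₁ = 2.01×8.314×606/22.5 = 450 kPa.
Isobaric: P stays 450 kPa; V/T = const ⇒ T₂ = 741 K, V₂ = 27.5 L.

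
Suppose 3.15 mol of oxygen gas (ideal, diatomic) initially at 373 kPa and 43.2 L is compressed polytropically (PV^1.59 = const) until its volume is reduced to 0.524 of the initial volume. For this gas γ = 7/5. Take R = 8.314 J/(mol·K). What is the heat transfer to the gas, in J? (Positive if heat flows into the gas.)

T₁ = P₁V₁/(nR) = 373×43.2/(3.15×8.314) = 615 K.
Polytropic n=1.59: T₂ = T₁(V₁/V₂)^(n−1) = 615×(1.91)^0.59 = 901 K; P₂ = P₁(V₁/V₂)^n = 1040 kPa.
W = (P₁V₁−P₂V₂)/(n−1) = (373×43.2−1040×22.6)/0.59 = -12700 J.
ΔU = nCvΔT = 3.15×20.8×(901−615) = 18700 J.
Q = ΔU + W = 6020 J.

6020 J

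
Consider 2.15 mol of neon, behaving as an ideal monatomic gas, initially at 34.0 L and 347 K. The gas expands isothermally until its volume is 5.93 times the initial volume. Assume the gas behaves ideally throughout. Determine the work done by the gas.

P₁ = nRT₁/V₁ = 2.15×8.314×347/34.0 = 182 kPa.
Isothermal: T stays 347 K; PV = const ⇒ V₂ = 202 L, P₂ = 30.8 kPa.
W = nRT ln(V₂/V₁) = 2.15×8.314×347×ln(5.93) = 11000 J.

11000 J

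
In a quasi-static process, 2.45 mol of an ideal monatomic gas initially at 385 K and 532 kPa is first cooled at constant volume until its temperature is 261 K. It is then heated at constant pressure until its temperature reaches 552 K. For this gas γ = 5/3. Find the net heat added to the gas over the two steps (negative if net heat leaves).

11000 J

V₁ = nRT₁/P₁ = 2.45×8.314×385/532 = 14.7 L.
Step 1 — Isochoric: V stays 14.7 L; P/T = const ⇒ T₂ = 261 K, P₂ = 361 kPa.
W = 0 (no volume change).
ΔU = nCvΔT = 2.45×12.5×(261−385) = -3790 J.
Q = ΔU = -3790 J.
State after step 1: P = 361 kPa, V = 14.7 L, T = 261 K.
Step 2 — Isobaric: P stays 361 kPa; V/T = const ⇒ T₂ = 552 K, V₂ = 31.2 L.
W = PΔV = 361×(31.2−14.7) kPa·L = 5930 J.
ΔU = nCvΔT = 2.45×12.5×(552−261) = 8890 J.
Q = ΔU + W = nCpΔT = 14800 J.
Net over both steps: W = 5930 J, Q = 11000 J, ΔU = 5100 J.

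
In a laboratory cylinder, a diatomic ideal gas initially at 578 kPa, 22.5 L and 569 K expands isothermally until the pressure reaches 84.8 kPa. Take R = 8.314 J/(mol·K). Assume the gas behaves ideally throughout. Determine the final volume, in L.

153 L

Isothermal: T stays 569 K; PV = const ⇒ V₂ = 153 L, P₂ = 84.8 kPa.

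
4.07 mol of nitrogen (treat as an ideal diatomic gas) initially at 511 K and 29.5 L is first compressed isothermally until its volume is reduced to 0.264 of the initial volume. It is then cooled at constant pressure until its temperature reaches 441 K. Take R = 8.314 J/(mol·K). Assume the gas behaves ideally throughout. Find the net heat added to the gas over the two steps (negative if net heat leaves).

P₁ = nRT₁/V₁ = 4.07×8.314×511/29.5 = 586 kPa.
Step 1 — Isothermal: T stays 511 K; PV = const ⇒ V₂ = 7.79 L, P₂ = 2220 kPa.
ΔU = 0 (ideal gas, T constant).
W = nRT ln(V₂/V₁) = 4.07×8.314×511×ln(0.264) = -23000 J.
Q = ΔU + W = -23000 J.
State after step 1: P = 2220 kPa, V = 7.79 L, T = 511 K.
Step 2 — Isobaric: P stays 2220 kPa; V/T = const ⇒ T₂ = 441 K, V₂ = 6.72 L.
W = PΔV = 2220×(6.72−7.79) kPa·L = -2370 J.
ΔU = nCvΔT = 4.07×20.8×(441−511) = -5920 J.
Q = ΔU + W = nCpΔT = -8290 J.
Net over both steps: W = -25400 J, Q = -31300 J, ΔU = -5920 J.

-31300 J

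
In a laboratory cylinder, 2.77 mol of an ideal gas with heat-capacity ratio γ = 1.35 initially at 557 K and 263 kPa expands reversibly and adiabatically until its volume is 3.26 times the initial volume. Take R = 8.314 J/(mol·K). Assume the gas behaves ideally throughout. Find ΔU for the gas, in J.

V₁ = nRT₁/P₁ = 2.77×8.314×557/263 = 48.8 L.
Adiabatic: TV^(γ−1) = const ⇒ T₂ = 557×(0.307)^0.350 = 368 K; PV^γ = const ⇒ P₂ = 53.3 kPa.
For an ideal gas ΔU = nCvΔT with Cv = R/(γ−1) = 23.8 J/(mol·K).
ΔU = 2.77×23.8×(368−557) = -12400 J.

-12400 J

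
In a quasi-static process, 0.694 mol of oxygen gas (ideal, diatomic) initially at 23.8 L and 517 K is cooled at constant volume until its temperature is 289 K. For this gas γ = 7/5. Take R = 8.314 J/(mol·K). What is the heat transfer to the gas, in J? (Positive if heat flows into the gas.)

P₁ = nRT₁/V₁ = 0.694×8.314×517/23.8 = 125 kPa.
Isochoric: V stays 23.8 L; P/T = const ⇒ T₂ = 289 K, P₂ = 70.1 kPa.
W = 0 (no volume change).
ΔU = nCvΔT = 0.694×20.8×(289−517) = -3290 J.
Q = ΔU = -3290 J.

-3290 J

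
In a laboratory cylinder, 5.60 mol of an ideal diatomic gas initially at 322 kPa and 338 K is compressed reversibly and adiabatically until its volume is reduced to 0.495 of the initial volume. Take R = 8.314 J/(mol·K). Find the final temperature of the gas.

448 K

V₁ = nRT₁/P₁ = 5.60×8.314×338/322 = 48.9 L.
Adiabatic: TV^(γ−1) = const ⇒ T₂ = 338×(2.02)^0.400 = 448 K; PV^γ = const ⇒ P₂ = 862 kPa.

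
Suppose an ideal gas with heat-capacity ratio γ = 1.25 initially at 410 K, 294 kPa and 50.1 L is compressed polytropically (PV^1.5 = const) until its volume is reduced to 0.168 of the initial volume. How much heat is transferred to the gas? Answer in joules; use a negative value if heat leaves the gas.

42400 J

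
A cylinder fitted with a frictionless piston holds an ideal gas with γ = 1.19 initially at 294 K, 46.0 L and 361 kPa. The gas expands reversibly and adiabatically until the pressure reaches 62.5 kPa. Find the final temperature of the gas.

222 K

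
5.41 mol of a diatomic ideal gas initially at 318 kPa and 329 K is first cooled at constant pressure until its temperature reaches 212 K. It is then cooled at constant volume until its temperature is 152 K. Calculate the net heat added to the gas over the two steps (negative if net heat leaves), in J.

V₁ = nRT₁/P₁ = 5.41×8.314×329/318 = 46.5 L.
Step 1 — Isobaric: P stays 318 kPa; V/T = const ⇒ T₂ = 212 K, V₂ = 30.0 L.
W = PΔV = 318×(30.0−46.5) kPa·L = -5260 J.
ΔU = nCvΔT = 5.41×20.8×(212−329) = -13200 J.
Q = ΔU + W = nCpΔT = -18400 J.
State after step 1: P = 318 kPa, V = 30.0 L, T = 212 K.
Step 2 — Isochoric: V stays 30.0 L; P/T = const ⇒ T₂ = 152 K, P₂ = 228 kPa.
W = 0 (no volume change).
ΔU = nCvΔT = 5.41×20.8×(152−212) = -6750 J.
Q = ΔU = -6750 J.
Net over both steps: W = -5260 J, Q = -25200 J, ΔU = -19900 J.

-25200 J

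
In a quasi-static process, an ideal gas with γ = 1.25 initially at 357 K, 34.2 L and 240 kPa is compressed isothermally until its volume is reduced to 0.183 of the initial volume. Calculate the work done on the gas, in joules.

13900 J

n = P₁V₁/(RT₁) = 240×34.2/(8.314×357) = 2.77 mol.
Isothermal: T stays 357 K; PV = const ⇒ V₂ = 6.26 L, P₂ = 1310 kPa.
W = nRT ln(V₂/V₁) = 2.77×8.314×357×ln(0.183) = -13900 J.
Work done on the gas = −W_by = 13900 J.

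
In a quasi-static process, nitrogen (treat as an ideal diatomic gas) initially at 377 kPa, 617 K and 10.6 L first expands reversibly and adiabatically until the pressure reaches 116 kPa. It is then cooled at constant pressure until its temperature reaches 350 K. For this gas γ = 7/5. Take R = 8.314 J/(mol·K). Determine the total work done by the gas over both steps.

n = P₁V₁/(RT₁) = 377×10.6/(8.314×617) = 0.779 mol.
Step 1 — Adiabatic: T₂/T₁ = (P₂/P₁)^((γ−1)/γ) ⇒ T₂ = 617×(0.308)^0.286 = 441 K; V₂ = 24.6 L.
ΔU = nCvΔT = 0.779×20.8×(441−617) = -2860 J.
Q = 0 for an adiabatic process, so W = −ΔU = 2860 J.
State after step 1: P = 116 kPa, V = 24.6 L, T = 441 K.
Step 2 — Isobaric: P stays 116 kPa; V/T = const ⇒ T₂ = 350 K, V₂ = 19.5 L.
W = PΔV = 116×(19.5−24.6) kPa·L = -587 J.
ΔU = nCvΔT = 0.779×20.8×(350−441) = -1470 J.
Q = ΔU + W = nCpΔT = -2050 J.
Net over both steps: W = 2270 J, Q = -2050 J, ΔU = -4320 J.

2270 J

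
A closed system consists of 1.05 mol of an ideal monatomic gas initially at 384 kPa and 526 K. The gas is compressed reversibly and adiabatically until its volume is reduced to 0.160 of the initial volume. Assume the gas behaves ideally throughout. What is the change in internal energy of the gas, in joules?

V₁ = nRT₁/P₁ = 1.05×8.314×526/384 = 12.0 L.
Adiabatic: TV^(γ−1) = const ⇒ T₂ = 526×(6.25)^0.667 = 1780 K; PV^γ = const ⇒ P₂ = 8140 kPa.
For an ideal gas ΔU = nCvΔT with Cv = (3/2)R = 12.5 J/(mol·K).
ΔU = 1.05×12.5×(1780−526) = 16500 J.

16500 J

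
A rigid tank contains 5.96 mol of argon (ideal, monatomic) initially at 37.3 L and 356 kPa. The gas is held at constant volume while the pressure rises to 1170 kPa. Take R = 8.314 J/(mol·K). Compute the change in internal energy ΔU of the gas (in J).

T₁ = P₁V₁/(nR) = 356×37.3/(5.96×8.314) = 268 K.
Isochoric: V stays 37.3 L; P/T = const ⇒ T₂ = 881 K, P₂ = 1170 kPa.
For an ideal gas ΔU = nCvΔT with Cv = (3/2)R = 12.5 J/(mol·K).
ΔU = 5.96×12.5×(881−268) = 45500 J.

45500 J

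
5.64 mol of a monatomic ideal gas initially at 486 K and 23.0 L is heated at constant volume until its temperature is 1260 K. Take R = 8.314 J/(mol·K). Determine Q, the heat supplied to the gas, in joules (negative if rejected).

54400 J

P₁ = nRT₁/V₁ = 5.64×8.314×486/23.0 = 991 kPa.
Isochoric: V stays 23.0 L; P/T = const ⇒ T₂ = 1260 K, P₂ = 2570 kPa.
W = 0 (no volume change).
ΔU = nCvΔT = 5.64×12.5×(1260−486) = 54400 J.
Q = ΔU = 54400 J.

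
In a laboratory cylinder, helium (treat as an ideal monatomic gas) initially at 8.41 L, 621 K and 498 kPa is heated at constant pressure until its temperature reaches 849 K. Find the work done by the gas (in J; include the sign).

1540 J

n = P₁V₁/(RT₁) = 498×8.41/(8.314×621) = 0.811 mol.
Isobaric: P stays 498 kPa; V/T = const ⇒ T₂ = 849 K, V₂ = 11.5 L.
W = PΔV = 498×(11.5−8.41) kPa·L = 1540 J.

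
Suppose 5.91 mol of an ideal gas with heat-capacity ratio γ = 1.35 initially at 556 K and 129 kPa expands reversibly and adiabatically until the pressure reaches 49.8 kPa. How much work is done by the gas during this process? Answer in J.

V₁ = nRT₁/P₁ = 5.91×8.314×556/129 = 212 L.
Adiabatic: T₂/T₁ = (P₂/P₁)^((γ−1)/γ) ⇒ T₂ = 556×(0.386)^0.259 = 434 K; V₂ = 429 L.
ΔU = nCvΔT = 5.91×23.8×(434−556) = -17100 J.
Q = 0 for an adiabatic process, so W = −ΔU = 17100 J.

17100 J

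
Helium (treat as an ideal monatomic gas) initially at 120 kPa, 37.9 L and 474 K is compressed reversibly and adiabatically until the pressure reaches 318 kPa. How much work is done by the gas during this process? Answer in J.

n = P₁V₁/(RT₁) = 120×37.9/(8.314×474) = 1.15 mol.
Adiabatic: T₂/T₁ = (P₂/P₁)^((γ−1)/γ) ⇒ T₂ = 474×(2.65)^0.400 = 700 K; V₂ = 21.1 L.
ΔU = nCvΔT = 1.15×12.5×(700−474) = 3250 J.
Q = 0 for an adiabatic process, so W = −ΔU = -3250 J.

-3250 J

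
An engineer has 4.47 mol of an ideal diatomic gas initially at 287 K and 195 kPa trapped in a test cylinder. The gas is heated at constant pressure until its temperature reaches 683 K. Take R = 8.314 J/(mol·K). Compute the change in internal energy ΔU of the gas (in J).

V₁ = nRT₁/P₁ = 4.47×8.314×287/195 = 54.7 L.
Isobaric: P stays 195 kPa; V/T = const ⇒ T₂ = 683 K, V₂ = 130 L.
For an ideal gas ΔU = nCvΔT with Cv = (5/2)R = 20.8 J/(mol·K).
ΔU = 4.47×20.8×(683−287) = 36800 J.

36800 J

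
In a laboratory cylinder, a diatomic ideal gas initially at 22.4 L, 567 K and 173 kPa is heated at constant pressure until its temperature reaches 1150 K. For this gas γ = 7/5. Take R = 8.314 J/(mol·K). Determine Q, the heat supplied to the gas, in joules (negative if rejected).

13900 J

n = P₁V₁/(RT₁) = 173×22.4/(8.314×567) = 0.822 mol.
Isobaric: P stays 173 kPa; V/T = const ⇒ T₂ = 1150 K, V₂ = 45.4 L.
W = PΔV = 173×(45.4−22.4) kPa·L = 3980 J.
ΔU = nCvΔT = 0.822×20.8×(1150−567) = 9960 J.
Q = ΔU + W = nCpΔT = 13900 J.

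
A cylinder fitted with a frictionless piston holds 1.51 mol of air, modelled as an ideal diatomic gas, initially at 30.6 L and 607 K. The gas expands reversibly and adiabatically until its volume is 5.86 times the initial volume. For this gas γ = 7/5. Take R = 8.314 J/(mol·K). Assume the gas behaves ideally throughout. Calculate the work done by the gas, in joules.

P₁ = nRT₁/V₁ = 1.51×8.314×607/30.6 = 249 kPa.
Adiabatic: TV^(γ−1) = const ⇒ T₂ = 607×(0.171)^0.400 = 299 K; PV^γ = const ⇒ P₂ = 21.0 kPa.
ΔU = nCvΔT = 1.51×20.8×(299−607) = -9660 J.
Q = 0 for an adiabatic process, so W = −ΔU = 9660 J.

9660 J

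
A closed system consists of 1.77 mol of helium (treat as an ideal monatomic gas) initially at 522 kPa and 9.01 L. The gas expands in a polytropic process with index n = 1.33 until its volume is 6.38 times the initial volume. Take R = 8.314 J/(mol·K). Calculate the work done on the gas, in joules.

-6520 J

T₁ = P₁V₁/(nR) = 522×9.01/(1.77×8.314) = 320 K.
Polytropic n=1.33: T₂ = T₁(V₁/V₂)^(n−1) = 320×(0.157)^0.33 = 173 K; P₂ = P₁(V₁/V₂)^n = 44.4 kPa.
W = (P₁V₁−P₂V₂)/(n−1) = (522×9.01−44.4×57.5)/0.33 = 6520 J.
Work done on the gas = −W_by = -6520 J.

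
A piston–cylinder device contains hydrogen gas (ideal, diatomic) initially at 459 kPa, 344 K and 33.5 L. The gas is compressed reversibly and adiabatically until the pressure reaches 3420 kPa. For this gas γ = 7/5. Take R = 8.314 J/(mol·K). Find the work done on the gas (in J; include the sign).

29800 J

n = P₁V₁/(RT₁) = 459×33.5/(8.314×344) = 5.38 mol.
Adiabatic: T₂/T₁ = (P₂/P₁)^((γ−1)/γ) ⇒ T₂ = 344×(7.45)^0.286 = 611 K; V₂ = 7.98 L.
ΔU = nCvΔT = 5.38×20.8×(611−344) = 29800 J.
Q = 0 for an adiabatic process, so W = −ΔU = -29800 J.
Work done on the gas = −W_by = 29800 J.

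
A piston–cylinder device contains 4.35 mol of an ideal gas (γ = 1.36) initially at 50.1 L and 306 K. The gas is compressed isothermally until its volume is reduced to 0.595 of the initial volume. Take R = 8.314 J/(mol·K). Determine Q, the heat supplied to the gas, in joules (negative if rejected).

-5750 J

P₁ = nRT₁/V₁ = 4.35×8.314×306/50.1 = 221 kPa.
Isothermal: T stays 306 K; PV = const ⇒ V₂ = 29.8 L, P₂ = 371 kPa.
ΔU = 0 (ideal gas, T constant).
W = nRT ln(V₂/V₁) = 4.35×8.314×306×ln(0.595) = -5750 J.
Q = ΔU + W = -5750 J.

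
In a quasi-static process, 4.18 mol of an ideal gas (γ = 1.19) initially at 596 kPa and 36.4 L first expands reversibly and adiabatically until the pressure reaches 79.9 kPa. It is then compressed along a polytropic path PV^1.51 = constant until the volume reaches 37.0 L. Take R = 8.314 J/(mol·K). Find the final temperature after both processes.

T₁ = P₁V₁/(nR) = 596×36.4/(4.18×8.314) = 624 K.
Step 1 — Adiabatic: T₂/T₁ = (P₂/P₁)^((γ−1)/γ) ⇒ T₂ = 624×(0.134)^0.160 = 453 K; V₂ = 197 L.
ΔU = nCvΔT = 4.18×43.8×(453−624) = -31300 J.
Q = 0 for an adiabatic process, so W = −ΔU = 31300 J.
State after step 1: P = 79.9 kPa, V = 197 L, T = 453 K.
Step 2 — Polytropic n=1.51: T₂ = T₁(V₁/V₂)^(n−1) = 453×(5.32)^0.51 = 1060 K; P₂ = P₁(V₁/V₂)^n = 998 kPa.
W = (P₁V₁−P₂V₂)/(n−1) = (79.9×197−998×37.0)/0.51 = -41600 J.
ΔU = nCvΔT = 4.18×43.8×(1060−453) = 112000 J.
Q = ΔU + W = 70000 J.
Net over both steps: W = -10200 J, Q = 70000 J, ΔU = 80200 J.

1060 K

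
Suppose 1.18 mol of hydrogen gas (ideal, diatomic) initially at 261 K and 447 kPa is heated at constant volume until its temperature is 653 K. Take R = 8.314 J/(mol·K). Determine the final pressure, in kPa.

V₁ = nRT₁/P₁ = 1.18×8.314×261/447 = 5.73 L.
Isochoric: V stays 5.73 L; P/T = const ⇒ T₂ = 653 K, P₂ = 1120 kPa.

1120 kPa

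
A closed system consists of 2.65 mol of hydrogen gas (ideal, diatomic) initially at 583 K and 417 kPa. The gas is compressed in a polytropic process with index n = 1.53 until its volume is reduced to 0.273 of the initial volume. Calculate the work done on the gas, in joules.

24000 J

V₁ = nRT₁/P₁ = 2.65×8.314×583/417 = 30.8 L.
Polytropic n=1.53: T₂ = T₁(V₁/V₂)^(n−1) = 583×(3.66)^0.53 = 1160 K; P₂ = P₁(V₁/V₂)^n = 3040 kPa.
W = (P₁V₁−P₂V₂)/(n−1) = (417×30.8−3040×8.41)/0.53 = -24000 J.
Work done on the gas = −W_by = 24000 J.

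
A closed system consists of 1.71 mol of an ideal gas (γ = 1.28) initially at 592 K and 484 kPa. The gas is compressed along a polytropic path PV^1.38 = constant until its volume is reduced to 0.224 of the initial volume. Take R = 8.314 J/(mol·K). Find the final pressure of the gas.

3820 kPa

V₁ = nRT₁/P₁ = 1.71×8.314×592/484 = 17.4 L.
Polytropic n=1.38: T₂ = T₁(V₁/V₂)^(n−1) = 592×(4.46)^0.38 = 1050 K; P₂ = P₁(V₁/V₂)^n = 3820 kPa.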